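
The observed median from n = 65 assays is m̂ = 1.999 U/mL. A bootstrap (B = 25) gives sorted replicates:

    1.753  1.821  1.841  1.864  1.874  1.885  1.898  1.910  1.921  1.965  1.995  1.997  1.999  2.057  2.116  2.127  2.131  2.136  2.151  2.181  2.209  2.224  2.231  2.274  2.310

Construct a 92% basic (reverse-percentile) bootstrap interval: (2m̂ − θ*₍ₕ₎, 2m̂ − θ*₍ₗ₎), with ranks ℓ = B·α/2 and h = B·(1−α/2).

Percentile endpoints at ranks 1 and 24: θ*₍1₎ = 1.753, θ*₍24₎ = 2.274.
Basic interval reflects these around m̂:
  lower = 2 × 1.999 − 2.274 = 1.724
  upper = 2 × 1.999 − 1.753 = 2.245

(1.724, 2.245)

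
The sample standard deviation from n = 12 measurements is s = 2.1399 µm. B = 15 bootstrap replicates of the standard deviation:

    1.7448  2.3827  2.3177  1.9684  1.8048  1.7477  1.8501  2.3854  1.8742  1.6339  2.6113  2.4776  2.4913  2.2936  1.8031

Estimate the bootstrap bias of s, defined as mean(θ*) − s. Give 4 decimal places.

bias = −0.0475

mean(θ*) = (1.7448 + 2.3827 + 2.3177 + 1.9684 + 1.8048 + 1.7477 + 1.8501 + 2.3854 + 1.8742 + 1.6339 + 2.6113 + 2.4776 + 2.4913 + 2.2936 + 1.8031) / 15 = 2.09244
bias = 2.09244 − 2.1399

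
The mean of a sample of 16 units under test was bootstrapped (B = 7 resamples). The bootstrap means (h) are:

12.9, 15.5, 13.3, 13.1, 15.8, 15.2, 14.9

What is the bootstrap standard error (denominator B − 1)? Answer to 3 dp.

Bootstrap SE is the standard deviation of the 7 replicate means.
Mean of replicates: (12.9 + 15.5 + 13.3 + 13.1 + 15.8 + 15.2 + 14.9) / 7 = 100.7000 / 7 = 14.3857
Sum of squared deviations: (−1.4857)² + (+1.1143)² + (−1.0857)² + (−1.2857)² + (+1.4143)² + (+0.8143)² + (+0.5143)² = 9.2086
Variance = 9.2086 / 6 = 1.5348
SE* = √1.5348

SE* = 1.239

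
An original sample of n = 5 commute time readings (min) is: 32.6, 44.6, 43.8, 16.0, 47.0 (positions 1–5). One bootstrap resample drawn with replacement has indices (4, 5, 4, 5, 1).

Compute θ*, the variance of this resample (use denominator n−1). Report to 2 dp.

θ* = 240.49

Resample values: 16.0, 47.0, 16.0, 47.0, 32.6.
Mean = 31.7200; sum of squared deviations = 961.9680
s² = 961.9680 / 4 = 240.4920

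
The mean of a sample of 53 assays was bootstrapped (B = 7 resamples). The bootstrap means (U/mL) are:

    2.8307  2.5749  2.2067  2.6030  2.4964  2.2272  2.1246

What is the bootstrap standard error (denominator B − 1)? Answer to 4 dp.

Bootstrap SE is the standard deviation of the 7 replicate means.
Mean of replicates: (2.8307 + 2.5749 + 2.2067 + 2.6030 + 2.4964 + 2.2272 + 2.1246) / 7 = 17.06350 / 7 = 2.43764
Sum of squared deviations: (+0.39306)² + (+0.13726)² + (−0.23094)² + (+0.16536)² + (+0.05876)² + (−0.21044)² + (−0.31304)² = 0.39975
Variance = 0.39975 / 6 = 0.06662
SE* = √0.06662

SE* = 0.2581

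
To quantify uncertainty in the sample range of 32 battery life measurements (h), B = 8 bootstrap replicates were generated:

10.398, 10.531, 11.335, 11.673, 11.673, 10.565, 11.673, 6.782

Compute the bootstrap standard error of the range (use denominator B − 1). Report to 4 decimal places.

SE* = 1.6307

Bootstrap SE is the standard deviation of the 8 replicate ranges.
Mean of replicates: (10.398 + 10.531 + 11.335 + 11.673 + 11.673 + 10.565 + 11.673 + 6.782) / 8 = 84.63000 / 8 = 10.57875
Sum of squared deviations: (−0.18075)² + (−0.04775)² + (+0.75625)² + (+1.09425)² + (+1.09425)² + (−0.01375)² + (+1.09425)² + (−3.79675)² = 18.61451
Variance = 18.61451 / 7 = 2.65922
SE* = √2.65922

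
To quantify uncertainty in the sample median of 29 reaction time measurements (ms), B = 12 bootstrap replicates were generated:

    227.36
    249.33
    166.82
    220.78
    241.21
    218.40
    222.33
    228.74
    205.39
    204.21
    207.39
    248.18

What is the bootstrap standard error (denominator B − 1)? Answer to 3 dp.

SE* = 22.750

Bootstrap SE is the standard deviation of the 12 replicate medians.
Mean of replicates: (227.36 + 249.33 + 166.82 + 220.78 + 241.21 + 218.40 + 222.33 + 228.74 + 205.39 + 204.21 + 207.39 + 248.18) / 12 = 2640.1400 / 12 = 220.0117
Sum of squared deviations: (+7.3483)² + (+29.3183)² + (−53.1917)² + (+0.7683)² + (+21.1983)² + (−1.6117)² + (+2.3183)² + (+8.7283)² + (−14.6217)² + (−15.8017)² + (−12.6217)² + (+28.1683)² = 5693.2790
Variance = 5693.2790 / 11 = 517.5708
SE* = √517.5708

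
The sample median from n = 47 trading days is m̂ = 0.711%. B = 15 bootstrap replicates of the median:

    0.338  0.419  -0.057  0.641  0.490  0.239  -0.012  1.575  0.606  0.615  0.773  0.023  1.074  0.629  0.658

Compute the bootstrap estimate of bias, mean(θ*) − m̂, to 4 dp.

bias = −0.1769

mean(θ*) = (0.338 + 0.419 + (-0.057) + 0.641 + 0.490 + 0.239 + (-0.012) + 1.575 + 0.606 + 0.615 + 0.773 + 0.023 + 1.074 + 0.629 + 0.658) / 15 = 0.53407
bias = 0.53407 − 0.711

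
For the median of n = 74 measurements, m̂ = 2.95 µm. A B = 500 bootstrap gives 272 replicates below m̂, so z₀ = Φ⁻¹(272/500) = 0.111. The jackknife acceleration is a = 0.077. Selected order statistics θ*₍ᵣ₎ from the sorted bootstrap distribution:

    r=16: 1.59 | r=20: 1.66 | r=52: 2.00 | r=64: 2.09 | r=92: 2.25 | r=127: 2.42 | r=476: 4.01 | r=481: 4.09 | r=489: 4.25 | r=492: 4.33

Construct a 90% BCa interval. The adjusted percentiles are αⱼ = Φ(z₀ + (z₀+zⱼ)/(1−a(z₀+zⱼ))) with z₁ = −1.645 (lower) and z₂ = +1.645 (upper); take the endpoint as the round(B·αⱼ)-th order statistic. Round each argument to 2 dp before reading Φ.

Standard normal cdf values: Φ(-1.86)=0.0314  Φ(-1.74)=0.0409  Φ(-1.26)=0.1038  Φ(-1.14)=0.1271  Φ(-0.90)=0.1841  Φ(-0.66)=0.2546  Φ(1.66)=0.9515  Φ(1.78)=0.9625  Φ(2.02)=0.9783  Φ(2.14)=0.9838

(2.00, 4.33)

Lower: z₀ + z₁ = 0.111 + (-1.645) = -1.534; 1 − a(z₀+z₁) = 1 − (0.077)(-1.534) = 1.1181; argument = 0.111 + (-1.534)/1.1181 = -1.2609 → -1.26.
α₁ = Φ(-1.26) = 0.1038; rank = round(500 × 0.1038) = 52; θ*₍52₎ = 2.00.
Upper: z₀ + z₂ = 1.756; 1 − a(z₀+z₂) = 0.8648; argument = 2.1416 → 2.14; α₂ = 0.9838; rank = 492; θ*₍492₎ = 4.33.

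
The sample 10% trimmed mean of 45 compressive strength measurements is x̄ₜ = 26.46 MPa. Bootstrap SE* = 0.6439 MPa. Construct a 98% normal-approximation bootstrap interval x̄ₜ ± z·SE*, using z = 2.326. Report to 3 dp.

(24.962, 27.958)

Margin = 2.326 × 0.6439 = 1.4977
Interval: 26.46 ± 1.4977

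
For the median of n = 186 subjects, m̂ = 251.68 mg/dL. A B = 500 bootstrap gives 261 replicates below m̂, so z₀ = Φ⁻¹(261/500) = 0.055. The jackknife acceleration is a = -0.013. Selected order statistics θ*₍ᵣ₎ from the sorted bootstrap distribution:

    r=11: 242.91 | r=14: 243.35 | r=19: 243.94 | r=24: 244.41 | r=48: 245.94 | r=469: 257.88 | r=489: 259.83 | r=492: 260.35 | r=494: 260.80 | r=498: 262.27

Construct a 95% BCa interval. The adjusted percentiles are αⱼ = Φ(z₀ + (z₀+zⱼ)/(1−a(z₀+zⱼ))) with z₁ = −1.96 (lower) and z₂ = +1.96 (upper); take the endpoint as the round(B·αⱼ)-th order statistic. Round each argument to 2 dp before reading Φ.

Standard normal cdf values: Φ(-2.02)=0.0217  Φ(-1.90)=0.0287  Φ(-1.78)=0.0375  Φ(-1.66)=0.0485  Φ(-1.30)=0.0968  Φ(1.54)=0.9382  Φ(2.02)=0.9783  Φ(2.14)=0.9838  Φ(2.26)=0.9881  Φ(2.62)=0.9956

Lower: z₀ + z₁ = 0.055 + (-1.960) = -1.905; 1 − a(z₀+z₁) = 1 − (-0.013)(-1.905) = 0.9752; argument = 0.055 + (-1.905)/0.9752 = -1.8984 → -1.90.
α₁ = Φ(-1.90) = 0.0287; rank = round(500 × 0.0287) = 14; θ*₍14₎ = 243.35.
Upper: z₀ + z₂ = 2.015; 1 − a(z₀+z₂) = 1.0262; argument = 2.0186 → 2.02; α₂ = 0.9783; rank = 489; θ*₍489₎ = 259.83.

(243.35, 259.83)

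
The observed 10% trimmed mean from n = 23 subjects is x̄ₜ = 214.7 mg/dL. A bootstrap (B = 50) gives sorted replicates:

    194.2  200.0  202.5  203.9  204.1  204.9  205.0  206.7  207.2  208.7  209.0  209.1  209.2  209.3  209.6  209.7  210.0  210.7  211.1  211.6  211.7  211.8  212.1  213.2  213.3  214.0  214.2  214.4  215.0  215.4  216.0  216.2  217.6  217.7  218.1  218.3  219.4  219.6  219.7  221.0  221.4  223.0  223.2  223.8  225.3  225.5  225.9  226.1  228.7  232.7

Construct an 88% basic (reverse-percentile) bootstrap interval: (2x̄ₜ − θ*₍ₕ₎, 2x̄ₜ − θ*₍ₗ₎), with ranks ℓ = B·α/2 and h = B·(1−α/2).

Percentile endpoints at ranks 3 and 47: θ*₍3₎ = 202.5, θ*₍47₎ = 225.9.
Basic interval reflects these around x̄ₜ:
  lower = 2 × 214.7 − 225.9 = 203.5
  upper = 2 × 214.7 − 202.5 = 226.9

(203.5, 226.9)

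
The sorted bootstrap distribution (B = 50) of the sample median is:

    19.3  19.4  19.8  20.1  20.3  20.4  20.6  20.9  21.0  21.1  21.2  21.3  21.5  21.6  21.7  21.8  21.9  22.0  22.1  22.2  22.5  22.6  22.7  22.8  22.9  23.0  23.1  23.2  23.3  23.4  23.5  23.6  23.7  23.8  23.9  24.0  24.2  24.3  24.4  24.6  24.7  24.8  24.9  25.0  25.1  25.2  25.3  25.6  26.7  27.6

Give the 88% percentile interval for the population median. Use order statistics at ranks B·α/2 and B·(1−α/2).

(19.8, 25.3)

α = 0.12; lower rank = 50 × 0.060 = 3; upper rank = 50 × 0.940 = 47.
The 3rd smallest replicate is 19.8; the 47th is 25.3.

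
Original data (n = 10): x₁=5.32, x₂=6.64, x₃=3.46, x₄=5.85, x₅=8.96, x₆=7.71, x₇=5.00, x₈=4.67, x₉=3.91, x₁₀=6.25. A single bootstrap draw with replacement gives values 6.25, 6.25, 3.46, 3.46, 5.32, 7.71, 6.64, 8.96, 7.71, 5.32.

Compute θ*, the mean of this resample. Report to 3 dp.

θ* = 6.108

Mean = (6.25 + 6.25 + 3.46 + 3.46 + 5.32 + 7.71 + 6.64 + 8.96 + 7.71 + 5.32) / 10 = 61.080 / 10 = 6.108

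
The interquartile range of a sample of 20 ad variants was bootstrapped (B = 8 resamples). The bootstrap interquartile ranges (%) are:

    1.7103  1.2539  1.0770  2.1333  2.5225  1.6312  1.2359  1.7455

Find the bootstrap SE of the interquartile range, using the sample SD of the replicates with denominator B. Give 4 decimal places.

Bootstrap SE is the standard deviation of the 8 replicate interquartile ranges.
Mean of replicates: (1.7103 + 1.2539 + 1.0770 + 2.1333 + 2.5225 + 1.6312 + 1.2359 + 1.7455) / 8 = 13.309600 / 8 = 1.663700
Sum of squared deviations: (+0.046600)² + (−0.409800)² + (−0.586700)² + (+0.469600)² + (+0.858800)² + (−0.032500)² + (−0.427800)² + (+0.081800)² = 1.663146
Variance = 1.663146 / 8 = 0.207893
SE* = √0.207893

SE* = 0.4560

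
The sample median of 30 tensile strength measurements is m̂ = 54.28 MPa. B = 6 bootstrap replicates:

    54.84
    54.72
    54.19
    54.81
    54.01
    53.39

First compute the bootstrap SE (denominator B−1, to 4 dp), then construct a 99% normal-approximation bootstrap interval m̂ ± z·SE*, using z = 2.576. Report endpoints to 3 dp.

(52.801, 55.759)

Mean of replicates = 54.3267; sum of squared deviations = 1.6481; SE* = √(1.6481/5) = 0.5741
Margin = 2.576 × 0.5741 = 1.4789
Interval: 54.28 ± 1.4789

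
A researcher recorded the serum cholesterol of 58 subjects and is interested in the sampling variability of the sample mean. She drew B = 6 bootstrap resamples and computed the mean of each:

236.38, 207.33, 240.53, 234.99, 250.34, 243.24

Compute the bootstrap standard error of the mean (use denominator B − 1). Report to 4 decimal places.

Bootstrap SE is the standard deviation of the 6 replicate means.
Mean of replicates: (236.38 + 207.33 + 240.53 + 234.99 + 250.34 + 243.24) / 6 = 1412.81000 / 6 = 235.46833
Sum of squared deviations: (+0.91167)² + (−28.13833)² + (+5.06167)² + (−0.47833)² + (+14.87167)² + (+7.77167)² = 1100.01148
Variance = 1100.01148 / 5 = 220.00230
SE* = √220.00230

SE* = 14.8325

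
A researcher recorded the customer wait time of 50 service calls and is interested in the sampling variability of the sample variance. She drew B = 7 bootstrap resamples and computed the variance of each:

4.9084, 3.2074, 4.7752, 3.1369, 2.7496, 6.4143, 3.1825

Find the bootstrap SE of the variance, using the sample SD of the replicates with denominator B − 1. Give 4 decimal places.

SE* = 1.3441

Bootstrap SE is the standard deviation of the 7 replicate variances.
Mean of replicates: (4.9084 + 3.2074 + 4.7752 + 3.1369 + 2.7496 + 6.4143 + 3.1825) / 7 = 28.37430 / 7 = 4.05347
Sum of squared deviations: (+0.85493)² + (−0.84607)² + (+0.72173)² + (−0.91657)² + (−1.30387)² + (+2.36083)² + (−0.87097)² = 10.83992
Variance = 10.83992 / 6 = 1.80665
SE* = √1.80665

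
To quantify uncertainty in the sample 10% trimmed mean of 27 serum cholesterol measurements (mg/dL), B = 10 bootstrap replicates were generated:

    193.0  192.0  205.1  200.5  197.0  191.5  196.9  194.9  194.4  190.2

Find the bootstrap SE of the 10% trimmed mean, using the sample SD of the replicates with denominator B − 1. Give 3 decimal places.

Bootstrap SE is the standard deviation of the 10 replicate 10% trimmed means.
Mean of replicates: (193.0 + 192.0 + 205.1 + 200.5 + 197.0 + 191.5 + 196.9 + 194.9 + 194.4 + 190.2) / 10 = 1955.5000 / 10 = 195.5500
Sum of squared deviations: (−2.5500)² + (−3.5500)² + (+9.5500)² + (+4.9500)² + (+1.4500)² + (−4.0500)² + (+1.3500)² + (−0.6500)² + (−1.1500)² + (−5.3500)² = 185.5050
Variance = 185.5050 / 9 = 20.6117
SE* = √20.6117

SE* = 4.540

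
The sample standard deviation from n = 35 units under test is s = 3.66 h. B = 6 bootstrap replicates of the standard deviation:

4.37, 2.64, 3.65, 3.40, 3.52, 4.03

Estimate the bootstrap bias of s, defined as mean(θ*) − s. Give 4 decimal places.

bias = −0.0583

mean(θ*) = (4.37 + 2.64 + 3.65 + 3.40 + 3.52 + 4.03) / 6 = 3.60167
bias = 3.60167 − 3.66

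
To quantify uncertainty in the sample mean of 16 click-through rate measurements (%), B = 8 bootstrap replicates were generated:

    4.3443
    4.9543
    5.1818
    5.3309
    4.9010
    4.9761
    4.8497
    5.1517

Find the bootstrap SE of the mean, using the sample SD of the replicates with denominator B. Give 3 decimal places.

SE* = 0.278

Bootstrap SE is the standard deviation of the 8 replicate means.
Mean of replicates: (4.3443 + 4.9543 + 5.1818 + 5.3309 + 4.9010 + 4.9761 + 4.8497 + 5.1517) / 8 = 39.68980 / 8 = 4.96122
Sum of squared deviations: (−0.61693)² + (−0.00692)² + (+0.22058)² + (+0.36967)² + (−0.06022)² + (+0.01487)² + (−0.11152)² + (+0.19048)² = 0.61852
Variance = 0.61852 / 8 = 0.07732
SE* = √0.07732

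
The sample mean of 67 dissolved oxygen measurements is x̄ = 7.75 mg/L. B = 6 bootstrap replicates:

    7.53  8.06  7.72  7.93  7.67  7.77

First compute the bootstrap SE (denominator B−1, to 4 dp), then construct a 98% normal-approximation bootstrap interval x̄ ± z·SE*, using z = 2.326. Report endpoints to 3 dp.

(7.310, 8.190)

Mean of replicates = 7.7800; sum of squared deviations = 0.1792; SE* = √(0.1792/5) = 0.1893
Margin = 2.326 × 0.1893 = 0.4403
Interval: 7.75 ± 0.4403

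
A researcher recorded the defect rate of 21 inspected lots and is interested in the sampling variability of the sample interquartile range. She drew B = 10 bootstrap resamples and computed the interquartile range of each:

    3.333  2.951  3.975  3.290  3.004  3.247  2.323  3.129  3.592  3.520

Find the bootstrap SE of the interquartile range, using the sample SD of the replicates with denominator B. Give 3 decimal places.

SE* = 0.418

Bootstrap SE is the standard deviation of the 10 replicate interquartile ranges.
Mean of replicates: (3.333 + 2.951 + 3.975 + 3.290 + 3.004 + 3.247 + 2.323 + 3.129 + 3.592 + 3.520) / 10 = 32.3640 / 10 = 3.2364
Sum of squared deviations: (+0.0966)² + (−0.2854)² + (+0.7386)² + (+0.0536)² + (−0.2324)² + (+0.0106)² + (−0.9134)² + (−0.1074)² + (+0.3556)² + (+0.2836)² = 1.7460
Variance = 1.7460 / 10 = 0.1746
SE* = √0.1746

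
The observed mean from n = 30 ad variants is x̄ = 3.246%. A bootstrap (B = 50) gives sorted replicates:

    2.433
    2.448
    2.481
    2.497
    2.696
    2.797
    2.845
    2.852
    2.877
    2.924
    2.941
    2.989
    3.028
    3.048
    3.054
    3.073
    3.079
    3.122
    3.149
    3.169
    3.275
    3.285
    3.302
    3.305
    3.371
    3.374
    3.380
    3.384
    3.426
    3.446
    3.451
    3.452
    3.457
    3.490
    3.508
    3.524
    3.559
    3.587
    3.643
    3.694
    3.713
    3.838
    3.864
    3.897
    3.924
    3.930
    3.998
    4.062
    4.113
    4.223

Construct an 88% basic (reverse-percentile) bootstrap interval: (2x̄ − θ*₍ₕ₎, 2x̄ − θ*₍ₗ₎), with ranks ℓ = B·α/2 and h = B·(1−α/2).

(2.494, 4.011)

Percentile endpoints at ranks 3 and 47: θ*₍3₎ = 2.481, θ*₍47₎ = 3.998.
Basic interval reflects these around x̄:
  lower = 2 × 3.246 − 3.998 = 2.494
  upper = 2 × 3.246 − 2.481 = 4.011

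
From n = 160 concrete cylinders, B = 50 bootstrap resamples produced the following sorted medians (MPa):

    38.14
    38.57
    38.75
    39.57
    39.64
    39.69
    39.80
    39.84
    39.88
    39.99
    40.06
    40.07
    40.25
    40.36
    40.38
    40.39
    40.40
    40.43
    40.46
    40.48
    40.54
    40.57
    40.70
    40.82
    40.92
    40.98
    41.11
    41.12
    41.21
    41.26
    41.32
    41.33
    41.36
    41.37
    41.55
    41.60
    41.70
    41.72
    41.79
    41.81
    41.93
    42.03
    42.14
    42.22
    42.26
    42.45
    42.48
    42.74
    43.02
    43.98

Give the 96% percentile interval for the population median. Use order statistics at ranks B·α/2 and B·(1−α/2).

(38.14, 43.02)

α = 0.04; lower rank = 50 × 0.020 = 1; upper rank = 50 × 0.980 = 49.
The 1st smallest replicate is 38.14; the 49th is 43.02.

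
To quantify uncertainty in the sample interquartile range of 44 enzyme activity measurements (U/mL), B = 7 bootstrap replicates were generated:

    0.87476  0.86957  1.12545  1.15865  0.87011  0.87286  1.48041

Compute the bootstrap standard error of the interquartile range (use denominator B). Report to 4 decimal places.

SE* = 0.2166

Bootstrap SE is the standard deviation of the 7 replicate interquartile ranges.
Mean of replicates: (0.87476 + 0.86957 + 1.12545 + 1.15865 + 0.87011 + 0.87286 + 1.48041) / 7 = 7.251810 / 7 = 1.035973
Sum of squared deviations: (−0.161213)² + (−0.166403)² + (+0.089477)² + (+0.122677)² + (−0.165863)² + (−0.163113)² + (+0.444437)² = 0.328376
Variance = 0.328376 / 7 = 0.046911
SE* = √0.046911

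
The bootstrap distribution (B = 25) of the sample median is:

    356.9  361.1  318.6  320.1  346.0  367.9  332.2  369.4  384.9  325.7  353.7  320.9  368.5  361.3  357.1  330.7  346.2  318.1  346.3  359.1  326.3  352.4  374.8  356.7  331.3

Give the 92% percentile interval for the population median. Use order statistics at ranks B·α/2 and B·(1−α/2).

(318.1, 374.8)

Sorted replicates: 318.1, 318.6, 320.1, 320.9, 325.7, 326.3, 330.7, 331.3, 332.2, 346.0, 346.2, 346.3, 352.4, 353.7, 356.7, 356.9, 357.1, 359.1, 361.1, 361.3, 367.9, 368.5, 369.4, 374.8, 384.9
α = 0.08; lower rank = 25 × 0.040 = 1; upper rank = 25 × 0.960 = 24.
The 1st smallest replicate is 318.1; the 24th is 374.8.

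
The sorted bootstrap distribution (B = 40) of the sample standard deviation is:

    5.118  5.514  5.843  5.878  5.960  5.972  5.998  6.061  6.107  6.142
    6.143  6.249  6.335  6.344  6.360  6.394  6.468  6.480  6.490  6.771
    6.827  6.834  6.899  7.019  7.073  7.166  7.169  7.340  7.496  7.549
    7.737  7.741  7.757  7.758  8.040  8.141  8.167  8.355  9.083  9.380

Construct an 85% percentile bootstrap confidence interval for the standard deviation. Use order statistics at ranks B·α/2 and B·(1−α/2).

(5.843, 8.167)

α = 0.15; lower rank = 40 × 0.075 = 3; upper rank = 40 × 0.925 = 37.
The 3rd smallest replicate is 5.843; the 37th is 8.167.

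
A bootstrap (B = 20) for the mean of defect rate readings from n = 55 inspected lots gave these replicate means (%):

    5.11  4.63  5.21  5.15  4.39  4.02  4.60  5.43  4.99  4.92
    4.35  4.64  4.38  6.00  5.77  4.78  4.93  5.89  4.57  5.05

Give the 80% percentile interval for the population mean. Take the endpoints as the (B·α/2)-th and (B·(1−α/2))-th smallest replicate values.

Sorted replicates: 4.02, 4.35, 4.38, 4.39, 4.57, 4.60, 4.63, 4.64, 4.78, 4.92, 4.93, 4.99, 5.05, 5.11, 5.15, 5.21, 5.43, 5.77, 5.89, 6.00
α = 0.20; lower rank = 20 × 0.100 = 2; upper rank = 20 × 0.900 = 18.
The 2nd smallest replicate is 4.35; the 18th is 5.77.

(4.35, 5.77)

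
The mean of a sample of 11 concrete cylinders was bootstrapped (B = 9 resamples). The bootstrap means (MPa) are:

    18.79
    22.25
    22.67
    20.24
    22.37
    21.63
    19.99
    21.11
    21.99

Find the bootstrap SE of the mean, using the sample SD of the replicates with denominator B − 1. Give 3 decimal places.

Bootstrap SE is the standard deviation of the 9 replicate means.
Mean of replicates: (18.79 + 22.25 + 22.67 + 20.24 + 22.37 + 21.63 + 19.99 + 21.11 + 21.99) / 9 = 191.0400 / 9 = 21.2267
Sum of squared deviations: (−2.4367)² + (+1.0233)² + (+1.4433)² + (−0.9867)² + (+1.1433)² + (+0.4033)² + (−1.2367)² + (−0.1167)² + (+0.7633)² = 13.6368
Variance = 13.6368 / 8 = 1.7046
SE* = √1.7046

SE* = 1.306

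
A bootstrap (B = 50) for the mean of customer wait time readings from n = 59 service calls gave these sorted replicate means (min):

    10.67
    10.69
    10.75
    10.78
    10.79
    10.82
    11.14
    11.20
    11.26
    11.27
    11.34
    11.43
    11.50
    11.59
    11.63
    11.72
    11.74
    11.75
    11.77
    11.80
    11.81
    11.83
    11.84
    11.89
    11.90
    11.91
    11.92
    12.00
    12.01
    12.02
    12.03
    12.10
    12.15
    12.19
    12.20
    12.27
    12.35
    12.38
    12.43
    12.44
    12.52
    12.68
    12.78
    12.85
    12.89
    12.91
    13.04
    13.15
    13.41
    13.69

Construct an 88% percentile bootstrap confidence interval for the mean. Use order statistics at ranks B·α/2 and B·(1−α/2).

α = 0.12; lower rank = 50 × 0.060 = 3; upper rank = 50 × 0.940 = 47.
The 3rd smallest replicate is 10.75; the 47th is 13.04.

(10.75, 13.04)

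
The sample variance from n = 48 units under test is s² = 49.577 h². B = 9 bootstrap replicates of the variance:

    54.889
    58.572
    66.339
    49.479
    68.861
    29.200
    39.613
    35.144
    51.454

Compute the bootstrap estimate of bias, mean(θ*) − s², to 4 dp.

bias = +0.8176

mean(θ*) = (54.889 + 58.572 + 66.339 + 49.479 + 68.861 + 29.200 + 39.613 + 35.144 + 51.454) / 9 = 50.39456
bias = 50.39456 − 49.577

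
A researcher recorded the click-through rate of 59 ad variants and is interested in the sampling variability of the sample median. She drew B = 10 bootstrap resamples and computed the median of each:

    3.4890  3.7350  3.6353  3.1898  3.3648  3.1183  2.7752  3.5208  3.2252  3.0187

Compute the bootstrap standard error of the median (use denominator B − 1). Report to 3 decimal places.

Bootstrap SE is the standard deviation of the 10 replicate medians.
Mean of replicates: (3.4890 + 3.7350 + 3.6353 + 3.1898 + 3.3648 + 3.1183 + 2.7752 + 3.5208 + 3.2252 + 3.0187) / 10 = 33.07210 / 10 = 3.30721
Sum of squared deviations: (+0.18179)² + (+0.42779)² + (+0.32809)² + (−0.11741)² + (+0.05759)² + (−0.18891)² + (−0.53201)² + (+0.21359)² + (−0.08201)² + (−0.28851)² = 0.79510
Variance = 0.79510 / 9 = 0.08834
SE* = √0.08834

SE* = 0.297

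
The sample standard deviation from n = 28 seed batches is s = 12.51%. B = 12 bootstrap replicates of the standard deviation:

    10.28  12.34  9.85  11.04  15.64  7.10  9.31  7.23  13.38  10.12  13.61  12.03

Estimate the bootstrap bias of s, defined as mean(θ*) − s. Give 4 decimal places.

mean(θ*) = (10.28 + 12.34 + 9.85 + 11.04 + 15.64 + 7.10 + 9.31 + 7.23 + 13.38 + 10.12 + 13.61 + 12.03) / 12 = 10.99417
bias = 10.99417 − 12.51

bias = −1.5158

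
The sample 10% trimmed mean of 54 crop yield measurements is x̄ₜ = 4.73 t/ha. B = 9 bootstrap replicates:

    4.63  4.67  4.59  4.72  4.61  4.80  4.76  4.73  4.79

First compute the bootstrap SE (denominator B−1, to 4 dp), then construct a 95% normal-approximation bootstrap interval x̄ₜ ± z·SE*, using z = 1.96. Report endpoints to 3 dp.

Mean of replicates = 4.7000; sum of squared deviations = 0.0490; SE* = √(0.0490/8) = 0.0783
Margin = 1.96 × 0.0783 = 0.1535
Interval: 4.73 ± 0.1535

(4.577, 4.883)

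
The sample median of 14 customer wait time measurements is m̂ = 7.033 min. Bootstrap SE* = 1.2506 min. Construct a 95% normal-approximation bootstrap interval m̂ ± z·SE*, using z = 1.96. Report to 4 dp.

Margin = 1.96 × 1.2506 = 2.45118
Interval: 7.033 ± 2.45118

(4.5818, 9.4842)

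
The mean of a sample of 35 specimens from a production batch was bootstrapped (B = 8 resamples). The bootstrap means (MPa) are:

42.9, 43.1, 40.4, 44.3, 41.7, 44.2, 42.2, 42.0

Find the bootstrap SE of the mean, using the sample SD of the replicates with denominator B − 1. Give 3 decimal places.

SE* = 1.307

Bootstrap SE is the standard deviation of the 8 replicate means.
Mean of replicates: (42.9 + 43.1 + 40.4 + 44.3 + 41.7 + 44.2 + 42.2 + 42.0) / 8 = 340.8000 / 8 = 42.6000
Sum of squared deviations: (+0.3000)² + (+0.5000)² + (−2.2000)² + (+1.7000)² + (−0.9000)² + (+1.6000)² + (−0.4000)² + (−0.6000)² = 11.9600
Variance = 11.9600 / 7 = 1.7086
SE* = √1.7086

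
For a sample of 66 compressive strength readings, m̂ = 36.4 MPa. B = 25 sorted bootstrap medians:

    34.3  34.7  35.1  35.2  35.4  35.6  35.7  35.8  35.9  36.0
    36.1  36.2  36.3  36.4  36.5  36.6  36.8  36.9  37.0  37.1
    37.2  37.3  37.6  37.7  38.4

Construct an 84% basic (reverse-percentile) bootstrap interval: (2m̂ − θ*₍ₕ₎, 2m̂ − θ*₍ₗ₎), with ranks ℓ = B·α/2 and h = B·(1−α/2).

(35.2, 38.1)

Percentile endpoints at ranks 2 and 23: θ*₍2₎ = 34.7, θ*₍23₎ = 37.6.
Basic interval reflects these around m̂:
  lower = 2 × 36.4 − 37.6 = 35.2
  upper = 2 × 36.4 − 34.7 = 38.1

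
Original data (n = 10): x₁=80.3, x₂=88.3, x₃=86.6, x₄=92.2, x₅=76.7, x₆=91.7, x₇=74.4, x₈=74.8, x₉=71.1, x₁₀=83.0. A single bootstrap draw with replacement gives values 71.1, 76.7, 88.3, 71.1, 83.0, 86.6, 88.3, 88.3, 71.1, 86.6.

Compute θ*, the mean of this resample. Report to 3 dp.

Mean = (71.1 + 76.7 + 88.3 + 71.1 + 83.0 + 86.6 + 88.3 + 88.3 + 71.1 + 86.6) / 10 = 811.10 / 10 = 81.110

θ* = 81.110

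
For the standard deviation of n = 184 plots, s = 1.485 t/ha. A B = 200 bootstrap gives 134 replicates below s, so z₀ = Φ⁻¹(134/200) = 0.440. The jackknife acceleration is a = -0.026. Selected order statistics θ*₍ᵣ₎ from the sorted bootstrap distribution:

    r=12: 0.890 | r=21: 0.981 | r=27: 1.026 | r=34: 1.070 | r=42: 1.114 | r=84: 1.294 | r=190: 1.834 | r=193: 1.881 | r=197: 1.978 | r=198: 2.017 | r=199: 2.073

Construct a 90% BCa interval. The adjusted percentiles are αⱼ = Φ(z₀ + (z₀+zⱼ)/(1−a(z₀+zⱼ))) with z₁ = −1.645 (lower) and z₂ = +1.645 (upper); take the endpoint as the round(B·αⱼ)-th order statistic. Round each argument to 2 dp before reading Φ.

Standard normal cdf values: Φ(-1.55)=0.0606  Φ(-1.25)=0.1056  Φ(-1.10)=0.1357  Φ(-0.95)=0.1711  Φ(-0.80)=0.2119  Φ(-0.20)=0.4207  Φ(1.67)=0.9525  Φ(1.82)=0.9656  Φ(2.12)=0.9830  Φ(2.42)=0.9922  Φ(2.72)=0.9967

(1.114, 2.017)

Lower: z₀ + z₁ = 0.440 + (-1.645) = -1.205; 1 − a(z₀+z₁) = 1 − (-0.026)(-1.205) = 0.9687; argument = 0.440 + (-1.205)/0.9687 = -0.8040 → -0.80.
α₁ = Φ(-0.80) = 0.2119; rank = round(200 × 0.2119) = 42; θ*₍42₎ = 1.114.
Upper: z₀ + z₂ = 2.085; 1 − a(z₀+z₂) = 1.0542; argument = 2.4178 → 2.42; α₂ = 0.9922; rank = 198; θ*₍198₎ = 2.017.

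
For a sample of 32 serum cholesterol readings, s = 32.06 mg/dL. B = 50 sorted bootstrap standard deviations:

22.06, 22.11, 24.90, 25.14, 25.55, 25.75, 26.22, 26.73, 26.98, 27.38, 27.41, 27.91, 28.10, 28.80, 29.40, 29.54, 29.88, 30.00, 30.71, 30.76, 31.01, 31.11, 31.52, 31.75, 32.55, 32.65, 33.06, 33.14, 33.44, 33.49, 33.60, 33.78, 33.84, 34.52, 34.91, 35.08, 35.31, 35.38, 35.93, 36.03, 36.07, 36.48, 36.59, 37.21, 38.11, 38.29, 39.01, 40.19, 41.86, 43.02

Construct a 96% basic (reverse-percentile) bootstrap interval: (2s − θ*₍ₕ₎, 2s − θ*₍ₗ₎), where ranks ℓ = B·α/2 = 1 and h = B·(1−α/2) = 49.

Percentile endpoints at ranks 1 and 49: θ*₍1₎ = 22.06, θ*₍49₎ = 41.86.
Basic interval reflects these around s:
  lower = 2 × 32.06 − 41.86 = 22.26
  upper = 2 × 32.06 − 22.06 = 42.06

(22.26, 42.06)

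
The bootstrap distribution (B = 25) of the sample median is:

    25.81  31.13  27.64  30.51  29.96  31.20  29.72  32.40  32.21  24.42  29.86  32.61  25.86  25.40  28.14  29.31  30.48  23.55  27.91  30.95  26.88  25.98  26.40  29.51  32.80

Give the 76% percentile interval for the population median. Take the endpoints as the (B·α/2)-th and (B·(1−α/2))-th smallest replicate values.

(25.40, 32.21)

Sorted replicates: 23.55, 24.42, 25.40, 25.81, 25.86, 25.98, 26.40, 26.88, 27.64, 27.91, 28.14, 29.31, 29.51, 29.72, 29.86, 29.96, 30.48, 30.51, 30.95, 31.13, 31.20, 32.21, 32.40, 32.61, 32.80
α = 0.24; lower rank = 25 × 0.120 = 3; upper rank = 25 × 0.880 = 22.
The 3rd smallest replicate is 25.40; the 22nd is 32.21.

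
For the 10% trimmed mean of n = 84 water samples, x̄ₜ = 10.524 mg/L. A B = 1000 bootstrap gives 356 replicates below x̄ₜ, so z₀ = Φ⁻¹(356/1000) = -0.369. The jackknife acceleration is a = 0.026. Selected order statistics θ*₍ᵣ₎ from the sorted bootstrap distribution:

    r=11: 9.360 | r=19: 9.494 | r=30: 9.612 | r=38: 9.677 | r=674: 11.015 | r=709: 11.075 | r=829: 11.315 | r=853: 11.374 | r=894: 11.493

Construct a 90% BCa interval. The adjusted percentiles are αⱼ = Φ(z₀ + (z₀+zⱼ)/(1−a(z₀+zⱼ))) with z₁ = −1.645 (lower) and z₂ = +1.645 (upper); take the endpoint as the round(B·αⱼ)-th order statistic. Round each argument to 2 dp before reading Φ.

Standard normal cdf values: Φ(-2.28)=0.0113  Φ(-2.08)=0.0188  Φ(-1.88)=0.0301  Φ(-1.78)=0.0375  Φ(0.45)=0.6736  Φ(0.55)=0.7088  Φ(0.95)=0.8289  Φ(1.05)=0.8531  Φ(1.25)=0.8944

(9.360, 11.315)

Lower: z₀ + z₁ = -0.369 + (-1.645) = -2.014; 1 − a(z₀+z₁) = 1 − (0.026)(-2.014) = 1.0524; argument = -0.369 + (-2.014)/1.0524 = -2.2828 → -2.28.
α₁ = Φ(-2.28) = 0.0113; rank = round(1000 × 0.0113) = 11; θ*₍11₎ = 9.360.
Upper: z₀ + z₂ = 1.276; 1 − a(z₀+z₂) = 0.9668; argument = 0.9508 → 0.95; α₂ = 0.8289; rank = 829; θ*₍829₎ = 11.315.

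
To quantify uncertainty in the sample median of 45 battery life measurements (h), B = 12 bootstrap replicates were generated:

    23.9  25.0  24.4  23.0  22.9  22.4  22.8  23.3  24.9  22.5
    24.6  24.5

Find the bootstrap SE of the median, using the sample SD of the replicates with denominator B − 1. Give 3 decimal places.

Bootstrap SE is the standard deviation of the 12 replicate medians.
Mean of replicates: (23.9 + 25.0 + 24.4 + 23.0 + 22.9 + 22.4 + 22.8 + 23.3 + 24.9 + 22.5 + 24.6 + 24.5) / 12 = 284.2000 / 12 = 23.6833
Sum of squared deviations: (+0.2167)² + (+1.3167)² + (+0.7167)² + (−0.6833)² + (−0.7833)² + (−1.2833)² + (−0.8833)² + (−0.3833)² + (+1.2167)² + (−1.1833)² + (+0.9167)² + (+0.8167)² = 10.3367
Variance = 10.3367 / 11 = 0.9397
SE* = √0.9397

SE* = 0.969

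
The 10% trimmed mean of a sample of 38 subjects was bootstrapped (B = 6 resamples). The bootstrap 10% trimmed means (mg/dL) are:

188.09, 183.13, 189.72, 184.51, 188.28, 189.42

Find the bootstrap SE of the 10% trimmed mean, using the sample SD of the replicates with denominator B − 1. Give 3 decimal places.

Bootstrap SE is the standard deviation of the 6 replicate 10% trimmed means.
Mean of replicates: (188.09 + 183.13 + 189.72 + 184.51 + 188.28 + 189.42) / 6 = 1123.1500 / 6 = 187.1917
Sum of squared deviations: (+0.8983)² + (−4.0617)² + (+2.5283)² + (−2.6817)² + (+1.0883)² + (+2.2283)² = 37.0379
Variance = 37.0379 / 5 = 7.4076
SE* = √7.4076

SE* = 2.722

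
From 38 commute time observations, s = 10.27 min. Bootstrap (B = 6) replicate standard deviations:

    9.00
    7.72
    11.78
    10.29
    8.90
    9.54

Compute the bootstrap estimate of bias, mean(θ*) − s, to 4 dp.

bias = −0.7317

mean(θ*) = (9.00 + 7.72 + 11.78 + 10.29 + 8.90 + 9.54) / 6 = 9.53833
bias = 9.53833 − 10.27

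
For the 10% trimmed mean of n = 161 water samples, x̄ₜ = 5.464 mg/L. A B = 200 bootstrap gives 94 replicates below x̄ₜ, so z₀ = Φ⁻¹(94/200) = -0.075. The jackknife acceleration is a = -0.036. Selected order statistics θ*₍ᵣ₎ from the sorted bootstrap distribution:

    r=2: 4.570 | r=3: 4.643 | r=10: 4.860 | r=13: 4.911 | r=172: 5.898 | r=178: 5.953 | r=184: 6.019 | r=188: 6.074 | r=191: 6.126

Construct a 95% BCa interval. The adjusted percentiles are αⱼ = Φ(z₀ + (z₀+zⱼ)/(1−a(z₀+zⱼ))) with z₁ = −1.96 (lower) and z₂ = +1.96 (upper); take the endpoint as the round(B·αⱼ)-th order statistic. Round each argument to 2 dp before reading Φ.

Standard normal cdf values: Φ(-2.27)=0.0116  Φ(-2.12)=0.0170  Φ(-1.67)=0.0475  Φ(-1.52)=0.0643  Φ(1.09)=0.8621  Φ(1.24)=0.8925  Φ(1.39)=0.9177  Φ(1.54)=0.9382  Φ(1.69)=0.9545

Lower: z₀ + z₁ = -0.075 + (-1.960) = -2.035; 1 − a(z₀+z₁) = 1 − (-0.036)(-2.035) = 0.9267; argument = -0.075 + (-2.035)/0.9267 = -2.2709 → -2.27.
α₁ = Φ(-2.27) = 0.0116; rank = round(200 × 0.0116) = 2; θ*₍2₎ = 4.570.
Upper: z₀ + z₂ = 1.885; 1 − a(z₀+z₂) = 1.0679; argument = 1.6902 → 1.69; α₂ = 0.9545; rank = 191; θ*₍191₎ = 6.126.

(4.570, 6.126)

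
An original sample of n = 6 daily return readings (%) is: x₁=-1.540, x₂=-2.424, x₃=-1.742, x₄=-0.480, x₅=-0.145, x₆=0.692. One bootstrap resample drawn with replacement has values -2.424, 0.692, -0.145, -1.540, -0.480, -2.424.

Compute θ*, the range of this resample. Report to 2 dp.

θ* = 3.12

Range = 0.692 − -2.424 = 3.12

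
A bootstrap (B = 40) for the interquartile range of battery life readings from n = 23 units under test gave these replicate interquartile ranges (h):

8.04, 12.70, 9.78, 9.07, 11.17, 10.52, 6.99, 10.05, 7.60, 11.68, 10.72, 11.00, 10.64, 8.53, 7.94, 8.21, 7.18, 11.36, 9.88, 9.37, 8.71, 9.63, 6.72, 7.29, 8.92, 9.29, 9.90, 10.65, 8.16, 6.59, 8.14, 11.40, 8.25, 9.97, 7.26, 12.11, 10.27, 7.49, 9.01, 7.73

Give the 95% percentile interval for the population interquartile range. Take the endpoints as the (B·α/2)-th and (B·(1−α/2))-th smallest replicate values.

Sorted replicates: 6.59, 6.72, 6.99, 7.18, 7.26, 7.29, 7.49, 7.60, 7.73, 7.94, 8.04, 8.14, 8.16, 8.21, 8.25, 8.53, 8.71, 8.92, 9.01, 9.07, 9.29, 9.37, 9.63, 9.78, 9.88, 9.90, 9.97, 10.05, 10.27, 10.52, 10.64, 10.65, 10.72, 11.00, 11.17, 11.36, 11.40, 11.68, 12.11, 12.70
α = 0.05; lower rank = 40 × 0.025 = 1; upper rank = 40 × 0.975 = 39.
The 1st smallest replicate is 6.59; the 39th is 12.11.

(6.59, 12.11)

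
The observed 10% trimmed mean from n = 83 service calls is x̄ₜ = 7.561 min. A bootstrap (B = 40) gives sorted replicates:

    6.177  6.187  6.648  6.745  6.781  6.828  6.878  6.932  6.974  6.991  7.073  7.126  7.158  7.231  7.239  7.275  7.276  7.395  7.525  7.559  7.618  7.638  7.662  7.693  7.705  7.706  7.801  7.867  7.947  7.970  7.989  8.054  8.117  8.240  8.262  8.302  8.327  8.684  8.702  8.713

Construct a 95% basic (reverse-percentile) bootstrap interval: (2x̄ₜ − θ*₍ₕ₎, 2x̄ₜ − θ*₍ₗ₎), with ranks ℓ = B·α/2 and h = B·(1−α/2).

(6.420, 8.945)

Percentile endpoints at ranks 1 and 39: θ*₍1₎ = 6.177, θ*₍39₎ = 8.702.
Basic interval reflects these around x̄ₜ:
  lower = 2 × 7.561 − 8.702 = 6.420
  upper = 2 × 7.561 − 6.177 = 8.945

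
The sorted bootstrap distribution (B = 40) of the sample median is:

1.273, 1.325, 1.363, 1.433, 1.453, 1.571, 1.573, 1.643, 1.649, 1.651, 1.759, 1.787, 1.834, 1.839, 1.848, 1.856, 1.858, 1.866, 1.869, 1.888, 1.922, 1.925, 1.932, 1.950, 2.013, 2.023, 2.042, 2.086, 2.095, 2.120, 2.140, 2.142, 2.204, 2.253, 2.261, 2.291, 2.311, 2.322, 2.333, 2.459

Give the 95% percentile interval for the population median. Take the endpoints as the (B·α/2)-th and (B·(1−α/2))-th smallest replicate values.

(1.273, 2.333)

α = 0.05; lower rank = 40 × 0.025 = 1; upper rank = 40 × 0.975 = 39.
The 1st smallest replicate is 1.273; the 39th is 2.333.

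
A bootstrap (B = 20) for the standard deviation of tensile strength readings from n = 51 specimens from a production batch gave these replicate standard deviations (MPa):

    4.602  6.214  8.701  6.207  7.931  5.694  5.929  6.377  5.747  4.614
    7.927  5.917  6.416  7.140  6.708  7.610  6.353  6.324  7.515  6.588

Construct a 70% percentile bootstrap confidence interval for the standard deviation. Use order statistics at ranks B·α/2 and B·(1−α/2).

Sorted replicates: 4.602, 4.614, 5.694, 5.747, 5.917, 5.929, 6.207, 6.214, 6.324, 6.353, 6.377, 6.416, 6.588, 6.708, 7.140, 7.515, 7.610, 7.927, 7.931, 8.701
α = 0.30; lower rank = 20 × 0.150 = 3; upper rank = 20 × 0.850 = 17.
The 3rd smallest replicate is 5.694; the 17th is 7.610.

(5.694, 7.610)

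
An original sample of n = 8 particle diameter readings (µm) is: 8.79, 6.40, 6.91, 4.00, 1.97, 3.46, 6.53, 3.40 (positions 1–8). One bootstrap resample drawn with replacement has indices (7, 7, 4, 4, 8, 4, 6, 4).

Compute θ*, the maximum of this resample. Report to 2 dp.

Resample values: 6.53, 6.53, 4.00, 4.00, 3.40, 4.00, 3.46, 4.00.
Maximum = 6.53

θ* = 6.53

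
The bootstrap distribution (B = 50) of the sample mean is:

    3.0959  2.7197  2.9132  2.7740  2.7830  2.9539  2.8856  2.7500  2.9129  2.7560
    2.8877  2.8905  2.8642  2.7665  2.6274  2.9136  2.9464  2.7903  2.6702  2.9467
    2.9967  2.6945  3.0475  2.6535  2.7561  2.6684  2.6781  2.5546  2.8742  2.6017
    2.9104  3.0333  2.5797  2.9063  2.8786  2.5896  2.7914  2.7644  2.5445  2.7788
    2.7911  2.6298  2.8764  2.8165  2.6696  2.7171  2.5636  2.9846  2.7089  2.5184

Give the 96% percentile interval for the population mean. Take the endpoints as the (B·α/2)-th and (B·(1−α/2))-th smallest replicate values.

Sorted replicates: 2.5184, 2.5445, 2.5546, 2.5636, 2.5797, 2.5896, 2.6017, 2.6274, 2.6298, 2.6535, 2.6684, 2.6696, 2.6702, 2.6781, 2.6945, 2.7089, 2.7171, 2.7197, 2.7500, 2.7560, 2.7561, 2.7644, 2.7665, 2.7740, 2.7788, 2.7830, 2.7903, 2.7911, 2.7914, 2.8165, 2.8642, 2.8742, 2.8764, 2.8786, 2.8856, 2.8877, 2.8905, 2.9063, 2.9104, 2.9129, 2.9132, 2.9136, 2.9464, 2.9467, 2.9539, 2.9846, 2.9967, 3.0333, 3.0475, 3.0959
α = 0.04; lower rank = 50 × 0.020 = 1; upper rank = 50 × 0.980 = 49.
The 1st smallest replicate is 2.5184; the 49th is 3.0475.

(2.5184, 3.0475)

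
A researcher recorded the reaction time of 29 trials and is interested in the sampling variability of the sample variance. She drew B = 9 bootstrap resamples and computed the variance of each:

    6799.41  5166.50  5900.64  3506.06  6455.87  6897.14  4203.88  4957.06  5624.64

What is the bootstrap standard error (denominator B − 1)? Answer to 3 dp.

Bootstrap SE is the standard deviation of the 9 replicate variances.
Mean of replicates: (6799.41 + 5166.50 + 5900.64 + 3506.06 + 6455.87 + 6897.14 + 4203.88 + 4957.06 + 5624.64) / 9 = 49511.2000 / 9 = 5501.2444
Sum of squared deviations: (+1298.1656)² + (−334.7444)² + (+399.3956)² + (−1995.1844)² + (+954.6256)² + (+1395.8956)² + (−1297.3644)² + (−544.1844)² + (+123.3956)² = 10791917.4576
Variance = 10791917.4576 / 8 = 1348989.6822
SE* = √1348989.6822

SE* = 1161.460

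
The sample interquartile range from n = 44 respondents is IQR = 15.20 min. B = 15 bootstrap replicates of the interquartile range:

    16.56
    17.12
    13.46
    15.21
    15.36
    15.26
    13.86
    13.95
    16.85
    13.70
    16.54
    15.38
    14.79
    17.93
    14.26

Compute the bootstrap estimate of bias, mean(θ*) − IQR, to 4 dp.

bias = +0.1487

mean(θ*) = (16.56 + 17.12 + 13.46 + 15.21 + 15.36 + 15.26 + 13.86 + 13.95 + 16.85 + 13.70 + 16.54 + 15.38 + 14.79 + 17.93 + 14.26) / 15 = 15.34867
bias = 15.34867 − 15.20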